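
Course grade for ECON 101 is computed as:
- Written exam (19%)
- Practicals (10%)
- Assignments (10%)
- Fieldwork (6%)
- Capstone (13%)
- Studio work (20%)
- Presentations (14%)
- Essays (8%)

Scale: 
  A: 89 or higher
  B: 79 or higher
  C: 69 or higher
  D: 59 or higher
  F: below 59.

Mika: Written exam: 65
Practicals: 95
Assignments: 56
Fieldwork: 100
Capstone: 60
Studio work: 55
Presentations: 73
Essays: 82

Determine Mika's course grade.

C

Weighted total:
  Written exam 65 × 0.19 = 12.35
  Practicals 95 × 0.1 = 9.5
  Assignments 56 × 0.1 = 5.6
  Fieldwork 100 × 0.06 = 6
  Capstone 60 × 0.13 = 7.8
  Studio work 55 × 0.2 = 11
  Presentations 73 × 0.14 = 10.22
  Essays 82 × 0.08 = 6.56
Sum = 69.03
69.03 is ≥ 69 and < 79 → C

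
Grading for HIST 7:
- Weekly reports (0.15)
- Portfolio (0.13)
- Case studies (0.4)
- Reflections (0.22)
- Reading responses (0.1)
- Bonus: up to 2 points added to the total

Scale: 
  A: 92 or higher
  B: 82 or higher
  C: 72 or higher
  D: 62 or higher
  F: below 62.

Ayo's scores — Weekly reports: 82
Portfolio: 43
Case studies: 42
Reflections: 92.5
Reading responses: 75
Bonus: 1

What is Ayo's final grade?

D

Weighted total:
  Weekly reports 82 × 0.15 = 12.3
  Portfolio 43 × 0.13 = 5.59
  Case studies 42 × 0.4 = 16.8
  Reflections 92.5 × 0.22 = 20.35
  Reading responses 75 × 0.1 = 7.5
Sum = 62.54
Bonus: 62.54 + 1 = 63.54
63.54 is ≥ 62 and < 72 → D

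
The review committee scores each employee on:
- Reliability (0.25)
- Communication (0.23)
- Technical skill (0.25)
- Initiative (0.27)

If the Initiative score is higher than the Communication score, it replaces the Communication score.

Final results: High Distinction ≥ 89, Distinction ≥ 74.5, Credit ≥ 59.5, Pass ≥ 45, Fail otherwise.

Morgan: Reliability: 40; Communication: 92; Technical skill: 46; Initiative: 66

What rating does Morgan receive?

Initiative (66) ≤ Communication (92), so Communication stays at 92.
Weighted total:
  Reliability 40 × 0.25 = 10
  Communication 92 × 0.23 = 21.16
  Technical skill 46 × 0.25 = 11.5
  Initiative 66 × 0.27 = 17.82
Sum = 60.48
60.48 is ≥ 59.5 and < 74.5 → Credit

Credit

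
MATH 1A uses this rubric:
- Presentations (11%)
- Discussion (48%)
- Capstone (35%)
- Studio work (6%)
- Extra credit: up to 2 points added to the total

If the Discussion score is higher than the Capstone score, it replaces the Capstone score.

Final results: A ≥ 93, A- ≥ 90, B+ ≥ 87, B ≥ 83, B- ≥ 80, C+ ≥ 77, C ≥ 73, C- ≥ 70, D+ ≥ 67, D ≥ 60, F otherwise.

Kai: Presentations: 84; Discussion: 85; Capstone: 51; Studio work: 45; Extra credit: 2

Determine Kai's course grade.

Discussion (85) > Capstone (51), so Capstone counts as 85.
Weighted total:
  Presentations 84 × 0.11 = 9.24
  Discussion 85 × 0.48 = 40.8
  Capstone 85 × 0.35 = 29.75
  Studio work 45 × 0.06 = 2.7
Sum = 82.49
Extra credit: 82.49 + 2 = 84.49
84.49 is ≥ 83 and < 87 → B

B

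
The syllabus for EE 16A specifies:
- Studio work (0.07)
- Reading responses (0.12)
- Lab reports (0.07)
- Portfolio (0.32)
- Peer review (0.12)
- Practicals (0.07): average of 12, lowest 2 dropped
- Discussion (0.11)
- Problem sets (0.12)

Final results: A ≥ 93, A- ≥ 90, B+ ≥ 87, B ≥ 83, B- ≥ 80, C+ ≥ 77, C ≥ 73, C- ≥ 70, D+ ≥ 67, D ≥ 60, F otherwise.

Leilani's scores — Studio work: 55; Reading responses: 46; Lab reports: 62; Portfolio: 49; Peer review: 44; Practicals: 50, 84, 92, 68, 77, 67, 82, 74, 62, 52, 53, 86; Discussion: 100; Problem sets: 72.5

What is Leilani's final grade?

Practicals: drop 50, 52 → average of remaining 10 = 745/10 = 74.5
Weighted total:
  Studio work 55 × 0.07 = 3.85
  Reading responses 46 × 0.12 = 5.52
  Lab reports 62 × 0.07 = 4.34
  Portfolio 49 × 0.32 = 15.68
  Peer review 44 × 0.12 = 5.28
  Practicals 74.5 × 0.07 = 5.215
  Discussion 100 × 0.11 = 11
  Problem sets 72.5 × 0.12 = 8.7
Sum = 59.585
59.585 < 60 → F

F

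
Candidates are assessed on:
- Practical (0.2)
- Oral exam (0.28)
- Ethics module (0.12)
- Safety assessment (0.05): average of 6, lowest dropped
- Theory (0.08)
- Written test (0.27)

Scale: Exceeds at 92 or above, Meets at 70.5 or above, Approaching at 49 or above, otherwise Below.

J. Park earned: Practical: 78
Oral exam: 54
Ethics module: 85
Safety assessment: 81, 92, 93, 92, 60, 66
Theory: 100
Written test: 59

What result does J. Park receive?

Approaching

Safety assessment: drop 60 → average of remaining 5 = 424/5 = 84.8
Weighted total:
  Practical 78 × 0.2 = 15.6
  Oral exam 54 × 0.28 = 15.12
  Ethics module 85 × 0.12 = 10.2
  Safety assessment 84.8 × 0.05 = 4.24
  Theory 100 × 0.08 = 8
  Written test 59 × 0.27 = 15.93
Sum = 69.09
69.09 is ≥ 49 and < 70.5 → Approaching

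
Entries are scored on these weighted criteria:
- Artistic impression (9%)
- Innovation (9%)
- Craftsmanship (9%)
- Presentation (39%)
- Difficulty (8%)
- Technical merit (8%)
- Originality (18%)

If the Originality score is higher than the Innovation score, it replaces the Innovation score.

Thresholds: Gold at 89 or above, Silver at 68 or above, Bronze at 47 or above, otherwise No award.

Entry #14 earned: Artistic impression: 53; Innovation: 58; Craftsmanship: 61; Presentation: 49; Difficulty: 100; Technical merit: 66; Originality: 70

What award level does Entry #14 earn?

Originality (70) > Innovation (58), so Innovation counts as 70.
Weighted total:
  Artistic impression 53 × 0.09 = 4.77
  Innovation 70 × 0.09 = 6.3
  Craftsmanship 61 × 0.09 = 5.49
  Presentation 49 × 0.39 = 19.11
  Difficulty 100 × 0.08 = 8
  Technical merit 66 × 0.08 = 5.28
  Originality 70 × 0.18 = 12.6
Sum = 61.55
61.55 is ≥ 47 and < 68 → Bronze

Bronze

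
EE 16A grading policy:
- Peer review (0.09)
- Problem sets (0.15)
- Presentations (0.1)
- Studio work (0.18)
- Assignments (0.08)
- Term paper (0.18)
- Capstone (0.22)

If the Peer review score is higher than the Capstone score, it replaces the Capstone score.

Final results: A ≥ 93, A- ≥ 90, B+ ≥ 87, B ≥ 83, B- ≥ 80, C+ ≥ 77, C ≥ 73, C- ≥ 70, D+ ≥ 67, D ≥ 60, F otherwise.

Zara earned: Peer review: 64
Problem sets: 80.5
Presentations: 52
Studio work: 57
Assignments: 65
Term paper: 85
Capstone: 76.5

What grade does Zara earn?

C-

Peer review (64) ≤ Capstone (76.5), so Capstone stays at 76.5.
Weighted total:
  Peer review 64 × 0.09 = 5.76
  Problem sets 80.5 × 0.15 = 12.075
  Presentations 52 × 0.1 = 5.2
  Studio work 57 × 0.18 = 10.26
  Assignments 65 × 0.08 = 5.2
  Term paper 85 × 0.18 = 15.3
  Capstone 76.5 × 0.22 = 16.83
Sum = 70.625
70.625 is ≥ 70 and < 73 → C-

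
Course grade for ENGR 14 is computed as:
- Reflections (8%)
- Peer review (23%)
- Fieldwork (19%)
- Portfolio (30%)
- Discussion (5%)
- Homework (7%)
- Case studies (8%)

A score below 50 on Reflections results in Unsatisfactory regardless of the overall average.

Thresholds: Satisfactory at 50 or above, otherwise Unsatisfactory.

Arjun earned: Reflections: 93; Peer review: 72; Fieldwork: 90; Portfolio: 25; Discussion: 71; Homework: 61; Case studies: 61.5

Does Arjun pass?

Satisfactory

Reflections score 93 ≥ 50: minimum met.
Weighted total:
  Reflections 93 × 0.08 = 7.44
  Peer review 72 × 0.23 = 16.56
  Fieldwork 90 × 0.19 = 17.1
  Portfolio 25 × 0.3 = 7.5
  Discussion 71 × 0.05 = 3.55
  Homework 61 × 0.07 = 4.27
  Case studies 61.5 × 0.08 = 4.92
Sum = 61.34
61.34 ≥ 50 → Satisfactory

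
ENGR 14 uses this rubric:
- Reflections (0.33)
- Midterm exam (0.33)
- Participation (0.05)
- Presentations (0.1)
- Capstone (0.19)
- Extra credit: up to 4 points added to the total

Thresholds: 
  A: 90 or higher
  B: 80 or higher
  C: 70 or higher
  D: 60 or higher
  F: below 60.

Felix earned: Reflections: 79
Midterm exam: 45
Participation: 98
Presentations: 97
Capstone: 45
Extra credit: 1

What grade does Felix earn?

D

Weighted total:
  Reflections 79 × 0.33 = 26.07
  Midterm exam 45 × 0.33 = 14.85
  Participation 98 × 0.05 = 4.9
  Presentations 97 × 0.1 = 9.7
  Capstone 45 × 0.19 = 8.55
Sum = 64.07
Extra credit: 64.07 + 1 = 65.07
65.07 is ≥ 60 and < 70 → D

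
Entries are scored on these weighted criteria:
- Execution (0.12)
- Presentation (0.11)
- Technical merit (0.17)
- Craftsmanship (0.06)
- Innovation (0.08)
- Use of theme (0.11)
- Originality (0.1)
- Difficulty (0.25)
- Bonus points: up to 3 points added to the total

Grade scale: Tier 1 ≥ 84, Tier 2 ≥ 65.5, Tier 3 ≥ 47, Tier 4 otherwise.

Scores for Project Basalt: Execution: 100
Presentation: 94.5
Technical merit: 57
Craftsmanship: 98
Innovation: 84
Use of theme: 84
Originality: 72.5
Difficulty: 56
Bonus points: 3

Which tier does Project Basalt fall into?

Tier 2

Weighted total:
  Execution 100 × 0.12 = 12
  Presentation 94.5 × 0.11 = 10.395
  Technical merit 57 × 0.17 = 9.69
  Craftsmanship 98 × 0.06 = 5.88
  Innovation 84 × 0.08 = 6.72
  Use of theme 84 × 0.11 = 9.24
  Originality 72.5 × 0.1 = 7.25
  Difficulty 56 × 0.25 = 14
Sum = 75.175
Bonus points: 75.175 + 3 = 78.175
78.175 is ≥ 65.5 and < 84 → Tier 2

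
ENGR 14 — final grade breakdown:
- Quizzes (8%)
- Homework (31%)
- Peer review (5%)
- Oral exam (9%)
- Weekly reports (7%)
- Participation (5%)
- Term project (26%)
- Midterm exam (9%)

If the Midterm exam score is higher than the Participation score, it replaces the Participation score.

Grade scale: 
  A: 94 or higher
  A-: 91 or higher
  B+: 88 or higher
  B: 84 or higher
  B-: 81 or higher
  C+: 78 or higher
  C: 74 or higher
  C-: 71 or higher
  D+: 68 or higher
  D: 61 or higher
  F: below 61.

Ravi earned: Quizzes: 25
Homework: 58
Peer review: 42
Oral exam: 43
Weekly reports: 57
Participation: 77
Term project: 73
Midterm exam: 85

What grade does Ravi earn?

F

Midterm exam (85) > Participation (77), so Participation counts as 85.
Weighted total:
  Quizzes 25 × 0.08 = 2
  Homework 58 × 0.31 = 17.98
  Peer review 42 × 0.05 = 2.1
  Oral exam 43 × 0.09 = 3.87
  Weekly reports 57 × 0.07 = 3.99
  Participation 85 × 0.05 = 4.25
  Term project 73 × 0.26 = 18.98
  Midterm exam 85 × 0.09 = 7.65
Sum = 60.82
60.82 < 61 → F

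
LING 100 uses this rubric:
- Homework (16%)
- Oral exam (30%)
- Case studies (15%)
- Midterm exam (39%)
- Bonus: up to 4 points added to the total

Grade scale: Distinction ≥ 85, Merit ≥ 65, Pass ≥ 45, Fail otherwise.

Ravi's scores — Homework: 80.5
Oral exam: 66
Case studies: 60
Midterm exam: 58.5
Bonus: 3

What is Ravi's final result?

Merit

Weighted total:
  Homework 80.5 × 0.16 = 12.88
  Oral exam 66 × 0.3 = 19.8
  Case studies 60 × 0.15 = 9
  Midterm exam 58.5 × 0.39 = 22.815
Sum = 64.495
Bonus: 64.495 + 3 = 67.495
67.495 is ≥ 65 and < 85 → Merit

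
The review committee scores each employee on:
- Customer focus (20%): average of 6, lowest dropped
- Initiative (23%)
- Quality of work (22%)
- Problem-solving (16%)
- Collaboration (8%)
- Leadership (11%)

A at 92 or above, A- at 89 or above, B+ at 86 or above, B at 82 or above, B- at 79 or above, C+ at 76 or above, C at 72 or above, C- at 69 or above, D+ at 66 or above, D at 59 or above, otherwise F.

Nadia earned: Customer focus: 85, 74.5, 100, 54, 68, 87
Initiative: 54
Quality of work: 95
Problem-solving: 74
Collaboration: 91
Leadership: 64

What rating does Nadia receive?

C+

Customer focus: drop 54 → average of remaining 5 = 414.5/5 = 82.9
Weighted total:
  Customer focus 82.9 × 0.2 = 16.58
  Initiative 54 × 0.23 = 12.42
  Quality of work 95 × 0.22 = 20.9
  Problem-solving 74 × 0.16 = 11.84
  Collaboration 91 × 0.08 = 7.28
  Leadership 64 × 0.11 = 7.04
Sum = 76.06
76.06 is ≥ 76 and < 79 → C+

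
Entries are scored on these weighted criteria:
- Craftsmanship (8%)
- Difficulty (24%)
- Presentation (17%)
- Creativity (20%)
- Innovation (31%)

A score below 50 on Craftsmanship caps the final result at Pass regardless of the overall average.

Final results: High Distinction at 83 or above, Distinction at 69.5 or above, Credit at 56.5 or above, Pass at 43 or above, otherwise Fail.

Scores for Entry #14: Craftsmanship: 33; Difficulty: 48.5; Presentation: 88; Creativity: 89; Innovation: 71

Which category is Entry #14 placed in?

Pass

Craftsmanship score 33 < 50: minimum not met.
Weighted total:
  Craftsmanship 33 × 0.08 = 2.64
  Difficulty 48.5 × 0.24 = 11.64
  Presentation 88 × 0.17 = 14.96
  Creativity 89 × 0.2 = 17.8
  Innovation 71 × 0.31 = 22.01
Sum = 69.05
69.05 would be Credit; cap at Pass applies → Pass.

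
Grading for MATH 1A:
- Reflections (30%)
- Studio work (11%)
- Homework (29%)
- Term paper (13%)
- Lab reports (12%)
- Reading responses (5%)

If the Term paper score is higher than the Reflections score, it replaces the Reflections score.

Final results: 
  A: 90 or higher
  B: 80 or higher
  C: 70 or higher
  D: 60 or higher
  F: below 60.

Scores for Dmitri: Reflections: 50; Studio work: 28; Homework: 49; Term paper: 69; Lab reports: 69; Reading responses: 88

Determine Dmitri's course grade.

Term paper (69) > Reflections (50), so Reflections counts as 69.
Weighted total:
  Reflections 69 × 0.3 = 20.7
  Studio work 28 × 0.11 = 3.08
  Homework 49 × 0.29 = 14.21
  Term paper 69 × 0.13 = 8.97
  Lab reports 69 × 0.12 = 8.28
  Reading responses 88 × 0.05 = 4.4
Sum = 59.64
59.64 < 60 → F

F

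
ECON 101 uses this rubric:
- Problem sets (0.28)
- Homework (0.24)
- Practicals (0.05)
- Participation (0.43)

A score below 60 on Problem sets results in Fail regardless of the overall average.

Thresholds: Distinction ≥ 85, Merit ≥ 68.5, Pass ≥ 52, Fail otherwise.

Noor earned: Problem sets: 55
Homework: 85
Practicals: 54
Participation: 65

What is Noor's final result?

Problem sets score 55 < 60: minimum not met.
Weighted total:
  Problem sets 55 × 0.28 = 15.4
  Homework 85 × 0.24 = 20.4
  Practicals 54 × 0.05 = 2.7
  Participation 65 × 0.43 = 27.95
Sum = 66.45
Because the Problem sets minimum was not met, the result is Fail.

Fail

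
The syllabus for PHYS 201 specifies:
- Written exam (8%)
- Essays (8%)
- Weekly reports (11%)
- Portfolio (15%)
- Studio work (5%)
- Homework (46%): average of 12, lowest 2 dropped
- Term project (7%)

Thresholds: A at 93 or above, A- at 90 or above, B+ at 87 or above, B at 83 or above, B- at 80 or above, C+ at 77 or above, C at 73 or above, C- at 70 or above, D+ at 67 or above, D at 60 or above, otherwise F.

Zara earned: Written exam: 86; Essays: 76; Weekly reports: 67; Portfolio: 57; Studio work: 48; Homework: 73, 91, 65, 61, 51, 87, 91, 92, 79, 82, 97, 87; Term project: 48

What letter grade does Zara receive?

C

Homework: drop 51, 61 → average of remaining 10 = 844/10 = 84.4
Weighted total:
  Written exam 86 × 0.08 = 6.88
  Essays 76 × 0.08 = 6.08
  Weekly reports 67 × 0.11 = 7.37
  Portfolio 57 × 0.15 = 8.55
  Studio work 48 × 0.05 = 2.4
  Homework 84.4 × 0.46 = 38.824
  Term project 48 × 0.07 = 3.36
Sum = 73.464
73.464 is ≥ 73 and < 77 → C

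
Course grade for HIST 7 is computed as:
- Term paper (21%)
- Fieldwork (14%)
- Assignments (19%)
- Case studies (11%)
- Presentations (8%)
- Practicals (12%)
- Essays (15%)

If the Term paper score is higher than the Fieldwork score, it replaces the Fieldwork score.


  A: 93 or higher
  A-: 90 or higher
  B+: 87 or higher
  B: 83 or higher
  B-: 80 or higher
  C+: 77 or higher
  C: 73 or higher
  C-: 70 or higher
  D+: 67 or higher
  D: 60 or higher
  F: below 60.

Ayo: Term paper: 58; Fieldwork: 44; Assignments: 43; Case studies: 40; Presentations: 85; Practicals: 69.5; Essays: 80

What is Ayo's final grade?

D

Term paper (58) > Fieldwork (44), so Fieldwork counts as 58.
Weighted total:
  Term paper 58 × 0.21 = 12.18
  Fieldwork 58 × 0.14 = 8.12
  Assignments 43 × 0.19 = 8.17
  Case studies 40 × 0.11 = 4.4
  Presentations 85 × 0.08 = 6.8
  Practicals 69.5 × 0.12 = 8.34
  Essays 80 × 0.15 = 12
Sum = 60.01
60.01 is ≥ 60 and < 67 → D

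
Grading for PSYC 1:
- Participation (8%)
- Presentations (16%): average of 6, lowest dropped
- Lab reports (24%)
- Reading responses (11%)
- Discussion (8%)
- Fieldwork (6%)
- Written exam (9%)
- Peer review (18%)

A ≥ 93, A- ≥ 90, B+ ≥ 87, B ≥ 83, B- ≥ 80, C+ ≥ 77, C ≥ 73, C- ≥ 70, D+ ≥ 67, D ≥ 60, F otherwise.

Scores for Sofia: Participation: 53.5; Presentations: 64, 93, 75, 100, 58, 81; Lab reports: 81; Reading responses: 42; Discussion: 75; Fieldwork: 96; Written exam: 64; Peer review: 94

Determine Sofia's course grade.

Presentations: drop 58 → average of remaining 5 = 413/5 = 82.6
Weighted total:
  Participation 53.5 × 0.08 = 4.28
  Presentations 82.6 × 0.16 = 13.216
  Lab reports 81 × 0.24 = 19.44
  Reading responses 42 × 0.11 = 4.62
  Discussion 75 × 0.08 = 6
  Fieldwork 96 × 0.06 = 5.76
  Written exam 64 × 0.09 = 5.76
  Peer review 94 × 0.18 = 16.92
Sum = 75.996
75.996 is ≥ 73 and < 77 → C

C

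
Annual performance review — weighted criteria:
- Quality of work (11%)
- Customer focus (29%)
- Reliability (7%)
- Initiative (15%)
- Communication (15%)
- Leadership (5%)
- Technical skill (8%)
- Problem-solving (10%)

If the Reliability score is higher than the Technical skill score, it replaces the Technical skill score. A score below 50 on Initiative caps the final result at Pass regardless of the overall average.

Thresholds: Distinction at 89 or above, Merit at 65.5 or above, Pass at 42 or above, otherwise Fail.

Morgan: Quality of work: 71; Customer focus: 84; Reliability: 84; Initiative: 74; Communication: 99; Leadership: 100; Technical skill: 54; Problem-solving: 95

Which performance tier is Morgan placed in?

Merit

Reliability (84) > Technical skill (54), so Technical skill counts as 84.
Initiative score 74 ≥ 50: minimum met.
Weighted total:
  Quality of work 71 × 0.11 = 7.81
  Customer focus 84 × 0.29 = 24.36
  Reliability 84 × 0.07 = 5.88
  Initiative 74 × 0.15 = 11.1
  Communication 99 × 0.15 = 14.85
  Leadership 100 × 0.05 = 5
  Technical skill 84 × 0.08 = 6.72
  Problem-solving 95 × 0.1 = 9.5
Sum = 85.22
85.22 is ≥ 65.5 and < 89 → Merit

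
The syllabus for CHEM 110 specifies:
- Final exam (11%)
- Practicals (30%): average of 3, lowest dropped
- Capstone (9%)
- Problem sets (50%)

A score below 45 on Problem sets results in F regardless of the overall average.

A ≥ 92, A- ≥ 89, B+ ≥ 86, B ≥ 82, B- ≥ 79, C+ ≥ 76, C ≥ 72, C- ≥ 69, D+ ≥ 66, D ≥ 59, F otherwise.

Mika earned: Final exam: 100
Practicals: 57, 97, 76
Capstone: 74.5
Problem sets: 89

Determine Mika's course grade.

B+

Practicals: drop 57 → average of remaining 2 = 173/2 = 86.5
Problem sets score 89 ≥ 45: minimum met.
Weighted total:
  Final exam 100 × 0.11 = 11
  Practicals 86.5 × 0.3 = 25.95
  Capstone 74.5 × 0.09 = 6.705
  Problem sets 89 × 0.5 = 44.5
Sum = 88.155
88.155 is ≥ 86 and < 89 → B+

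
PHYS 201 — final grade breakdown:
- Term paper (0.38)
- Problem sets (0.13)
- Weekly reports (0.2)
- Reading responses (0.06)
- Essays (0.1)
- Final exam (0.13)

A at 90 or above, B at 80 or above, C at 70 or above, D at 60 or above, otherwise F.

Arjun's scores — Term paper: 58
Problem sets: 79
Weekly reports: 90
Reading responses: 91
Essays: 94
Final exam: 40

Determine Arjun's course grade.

C

Weighted total:
  Term paper 58 × 0.38 = 22.04
  Problem sets 79 × 0.13 = 10.27
  Weekly reports 90 × 0.2 = 18
  Reading responses 91 × 0.06 = 5.46
  Essays 94 × 0.1 = 9.4
  Final exam 40 × 0.13 = 5.2
Sum = 70.37
70.37 is ≥ 70 and < 80 → C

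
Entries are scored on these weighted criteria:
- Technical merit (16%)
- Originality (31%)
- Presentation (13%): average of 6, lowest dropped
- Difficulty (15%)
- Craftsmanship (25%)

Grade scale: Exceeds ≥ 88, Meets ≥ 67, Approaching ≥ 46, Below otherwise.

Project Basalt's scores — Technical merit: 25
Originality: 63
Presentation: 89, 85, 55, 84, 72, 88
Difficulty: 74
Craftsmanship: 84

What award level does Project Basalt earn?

Approaching

Presentation: drop 55 → average of remaining 5 = 418/5 = 83.6
Weighted total:
  Technical merit 25 × 0.16 = 4
  Originality 63 × 0.31 = 19.53
  Presentation 83.6 × 0.13 = 10.868
  Difficulty 74 × 0.15 = 11.1
  Craftsmanship 84 × 0.25 = 21
Sum = 66.498
66.498 is ≥ 46 and < 67 → Approaching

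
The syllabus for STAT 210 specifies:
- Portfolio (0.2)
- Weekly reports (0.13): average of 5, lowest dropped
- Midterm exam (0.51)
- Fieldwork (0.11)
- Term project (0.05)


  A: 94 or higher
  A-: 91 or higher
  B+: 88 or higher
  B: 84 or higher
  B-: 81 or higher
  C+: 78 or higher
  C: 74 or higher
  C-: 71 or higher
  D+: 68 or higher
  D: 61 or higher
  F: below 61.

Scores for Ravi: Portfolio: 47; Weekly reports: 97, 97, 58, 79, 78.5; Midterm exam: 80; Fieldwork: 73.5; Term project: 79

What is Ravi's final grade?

C-

Weekly reports: drop 58 → average of remaining 4 = 351.5/4 = 87.875
Weighted total:
  Portfolio 47 × 0.2 = 9.4
  Weekly reports 87.875 × 0.13 = 11.42375
  Midterm exam 80 × 0.51 = 40.8
  Fieldwork 73.5 × 0.11 = 8.085
  Term project 79 × 0.05 = 3.95
Sum = 73.65875
73.65875 is ≥ 71 and < 74 → C-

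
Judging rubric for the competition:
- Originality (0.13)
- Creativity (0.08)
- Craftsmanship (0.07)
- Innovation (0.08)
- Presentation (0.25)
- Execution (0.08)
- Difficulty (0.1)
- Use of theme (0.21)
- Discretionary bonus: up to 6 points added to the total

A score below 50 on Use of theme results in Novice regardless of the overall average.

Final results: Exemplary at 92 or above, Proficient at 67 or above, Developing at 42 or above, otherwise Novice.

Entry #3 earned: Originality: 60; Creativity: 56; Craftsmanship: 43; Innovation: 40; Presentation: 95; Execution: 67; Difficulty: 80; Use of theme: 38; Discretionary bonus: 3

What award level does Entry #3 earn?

Novice

Use of theme score 38 < 50: minimum not met.
Weighted total:
  Originality 60 × 0.13 = 7.8
  Creativity 56 × 0.08 = 4.48
  Craftsmanship 43 × 0.07 = 3.01
  Innovation 40 × 0.08 = 3.2
  Presentation 95 × 0.25 = 23.75
  Execution 67 × 0.08 = 5.36
  Difficulty 80 × 0.1 = 8
  Use of theme 38 × 0.21 = 7.98
Sum = 63.58
Discretionary bonus: 63.58 + 3 = 66.58
Because the Use of theme minimum was not met, the result is Novice.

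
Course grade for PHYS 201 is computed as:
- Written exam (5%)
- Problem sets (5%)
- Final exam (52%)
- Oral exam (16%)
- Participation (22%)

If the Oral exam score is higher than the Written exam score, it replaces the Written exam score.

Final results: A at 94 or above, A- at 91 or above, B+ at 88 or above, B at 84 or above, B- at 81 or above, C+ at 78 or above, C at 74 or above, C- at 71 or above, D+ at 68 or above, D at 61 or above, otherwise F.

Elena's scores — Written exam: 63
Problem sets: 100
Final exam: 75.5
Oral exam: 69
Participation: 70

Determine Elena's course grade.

C

Oral exam (69) > Written exam (63), so Written exam counts as 69.
Weighted total:
  Written exam 69 × 0.05 = 3.45
  Problem sets 100 × 0.05 = 5
  Final exam 75.5 × 0.52 = 39.26
  Oral exam 69 × 0.16 = 11.04
  Participation 70 × 0.22 = 15.4
Sum = 74.15
74.15 is ≥ 74 and < 78 → C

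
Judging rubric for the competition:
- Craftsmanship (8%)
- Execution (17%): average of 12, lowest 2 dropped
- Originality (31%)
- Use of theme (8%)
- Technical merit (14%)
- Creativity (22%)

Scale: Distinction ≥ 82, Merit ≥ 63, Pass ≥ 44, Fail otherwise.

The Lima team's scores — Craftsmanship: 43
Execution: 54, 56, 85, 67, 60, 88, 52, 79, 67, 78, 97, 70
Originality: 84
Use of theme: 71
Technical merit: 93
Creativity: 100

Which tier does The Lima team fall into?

Execution: drop 52, 54 → average of remaining 10 = 747/10 = 74.7
Weighted total:
  Craftsmanship 43 × 0.08 = 3.44
  Execution 74.7 × 0.17 = 12.699
  Originality 84 × 0.31 = 26.04
  Use of theme 71 × 0.08 = 5.68
  Technical merit 93 × 0.14 = 13.02
  Creativity 100 × 0.22 = 22
Sum = 82.879
82.879 ≥ 82 → Distinction

Distinction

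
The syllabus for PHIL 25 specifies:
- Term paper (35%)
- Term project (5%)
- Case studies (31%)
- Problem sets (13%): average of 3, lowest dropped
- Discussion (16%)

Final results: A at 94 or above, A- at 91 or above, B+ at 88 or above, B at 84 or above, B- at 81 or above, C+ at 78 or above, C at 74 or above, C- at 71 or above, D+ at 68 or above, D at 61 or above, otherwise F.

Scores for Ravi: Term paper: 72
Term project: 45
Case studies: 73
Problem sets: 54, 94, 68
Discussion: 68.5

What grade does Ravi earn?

C-

Problem sets: drop 54 → average of remaining 2 = 162/2 = 81
Weighted total:
  Term paper 72 × 0.35 = 25.2
  Term project 45 × 0.05 = 2.25
  Case studies 73 × 0.31 = 22.63
  Problem sets 81 × 0.13 = 10.53
  Discussion 68.5 × 0.16 = 10.96
Sum = 71.57
71.57 is ≥ 71 and < 74 → C-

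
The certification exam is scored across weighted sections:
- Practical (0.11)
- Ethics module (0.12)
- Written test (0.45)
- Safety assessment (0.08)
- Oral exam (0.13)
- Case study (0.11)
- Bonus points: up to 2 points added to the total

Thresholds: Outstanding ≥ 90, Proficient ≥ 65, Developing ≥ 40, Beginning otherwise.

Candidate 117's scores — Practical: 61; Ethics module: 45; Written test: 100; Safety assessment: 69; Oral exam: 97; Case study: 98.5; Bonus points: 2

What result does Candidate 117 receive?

Proficient

Weighted total:
  Practical 61 × 0.11 = 6.71
  Ethics module 45 × 0.12 = 5.4
  Written test 100 × 0.45 = 45
  Safety assessment 69 × 0.08 = 5.52
  Oral exam 97 × 0.13 = 12.61
  Case study 98.5 × 0.11 = 10.835
Sum = 86.075
Bonus points: 86.075 + 2 = 88.075
88.075 is ≥ 65 and < 90 → Proficient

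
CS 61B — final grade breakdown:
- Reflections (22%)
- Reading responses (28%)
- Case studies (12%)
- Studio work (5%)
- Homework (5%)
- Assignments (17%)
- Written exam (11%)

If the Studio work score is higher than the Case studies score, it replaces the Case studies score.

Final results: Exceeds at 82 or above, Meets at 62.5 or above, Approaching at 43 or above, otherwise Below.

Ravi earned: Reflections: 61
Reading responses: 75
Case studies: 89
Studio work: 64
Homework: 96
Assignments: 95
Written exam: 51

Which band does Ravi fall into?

Meets

Studio work (64) ≤ Case studies (89), so Case studies stays at 89.
Weighted total:
  Reflections 61 × 0.22 = 13.42
  Reading responses 75 × 0.28 = 21
  Case studies 89 × 0.12 = 10.68
  Studio work 64 × 0.05 = 3.2
  Homework 96 × 0.05 = 4.8
  Assignments 95 × 0.17 = 16.15
  Written exam 51 × 0.11 = 5.61
Sum = 74.86
74.86 is ≥ 62.5 and < 82 → Meets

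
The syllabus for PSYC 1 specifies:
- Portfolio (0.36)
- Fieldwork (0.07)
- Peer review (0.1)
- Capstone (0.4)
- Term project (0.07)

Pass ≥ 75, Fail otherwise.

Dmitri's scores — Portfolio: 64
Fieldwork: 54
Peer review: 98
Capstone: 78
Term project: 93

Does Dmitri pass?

Weighted total:
  Portfolio 64 × 0.36 = 23.04
  Fieldwork 54 × 0.07 = 3.78
  Peer review 98 × 0.1 = 9.8
  Capstone 78 × 0.4 = 31.2
  Term project 93 × 0.07 = 6.51
Sum = 74.33
74.33 < 75 → Fail

Fail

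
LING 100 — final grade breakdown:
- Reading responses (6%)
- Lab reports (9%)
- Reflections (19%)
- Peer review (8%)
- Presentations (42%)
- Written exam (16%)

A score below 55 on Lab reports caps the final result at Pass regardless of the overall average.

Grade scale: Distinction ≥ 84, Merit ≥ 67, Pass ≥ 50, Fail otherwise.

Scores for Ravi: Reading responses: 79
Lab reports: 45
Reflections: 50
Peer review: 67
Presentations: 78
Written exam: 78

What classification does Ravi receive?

Pass

Lab reports score 45 < 55: minimum not met.
Weighted total:
  Reading responses 79 × 0.06 = 4.74
  Lab reports 45 × 0.09 = 4.05
  Reflections 50 × 0.19 = 9.5
  Peer review 67 × 0.08 = 5.36
  Presentations 78 × 0.42 = 32.76
  Written exam 78 × 0.16 = 12.48
Sum = 68.89
68.89 would be Merit; cap at Pass applies → Pass.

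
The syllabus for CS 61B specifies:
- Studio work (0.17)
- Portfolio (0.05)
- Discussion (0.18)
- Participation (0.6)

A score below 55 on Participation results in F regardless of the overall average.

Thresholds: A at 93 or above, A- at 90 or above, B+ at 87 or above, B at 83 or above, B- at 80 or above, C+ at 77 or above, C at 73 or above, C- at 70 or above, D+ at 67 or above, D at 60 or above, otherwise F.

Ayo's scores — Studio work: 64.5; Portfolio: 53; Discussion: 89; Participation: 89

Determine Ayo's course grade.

B

Participation score 89 ≥ 55: minimum met.
Weighted total:
  Studio work 64.5 × 0.17 = 10.965
  Portfolio 53 × 0.05 = 2.65
  Discussion 89 × 0.18 = 16.02
  Participation 89 × 0.6 = 53.4
Sum = 83.035
83.035 is ≥ 83 and < 87 → B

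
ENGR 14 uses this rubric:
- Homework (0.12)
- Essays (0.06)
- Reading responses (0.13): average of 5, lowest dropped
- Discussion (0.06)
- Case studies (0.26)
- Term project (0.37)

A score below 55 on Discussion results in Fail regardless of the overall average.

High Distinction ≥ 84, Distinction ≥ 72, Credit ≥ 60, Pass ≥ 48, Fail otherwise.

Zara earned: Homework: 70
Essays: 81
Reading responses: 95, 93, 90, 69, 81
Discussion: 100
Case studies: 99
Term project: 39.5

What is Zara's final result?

Credit

Reading responses: drop 69 → average of remaining 4 = 359/4 = 89.75
Discussion score 100 ≥ 55: minimum met.
Weighted total:
  Homework 70 × 0.12 = 8.4
  Essays 81 × 0.06 = 4.86
  Reading responses 89.75 × 0.13 = 11.6675
  Discussion 100 × 0.06 = 6
  Case studies 99 × 0.26 = 25.74
  Term project 39.5 × 0.37 = 14.615
Sum = 71.2825
71.2825 is ≥ 60 and < 72 → Credit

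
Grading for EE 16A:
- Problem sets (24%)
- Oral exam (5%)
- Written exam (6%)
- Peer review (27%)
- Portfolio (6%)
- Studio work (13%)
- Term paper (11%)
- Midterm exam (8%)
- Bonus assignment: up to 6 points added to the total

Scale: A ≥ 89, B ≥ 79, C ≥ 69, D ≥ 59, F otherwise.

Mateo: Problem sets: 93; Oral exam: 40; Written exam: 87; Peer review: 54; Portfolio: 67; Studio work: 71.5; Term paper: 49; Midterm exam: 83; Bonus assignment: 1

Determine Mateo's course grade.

C

Weighted total:
  Problem sets 93 × 0.24 = 22.32
  Oral exam 40 × 0.05 = 2
  Written exam 87 × 0.06 = 5.22
  Peer review 54 × 0.27 = 14.58
  Portfolio 67 × 0.06 = 4.02
  Studio work 71.5 × 0.13 = 9.295
  Term paper 49 × 0.11 = 5.39
  Midterm exam 83 × 0.08 = 6.64
Sum = 69.465
Bonus assignment: 69.465 + 1 = 70.465
70.465 is ≥ 69 and < 79 → C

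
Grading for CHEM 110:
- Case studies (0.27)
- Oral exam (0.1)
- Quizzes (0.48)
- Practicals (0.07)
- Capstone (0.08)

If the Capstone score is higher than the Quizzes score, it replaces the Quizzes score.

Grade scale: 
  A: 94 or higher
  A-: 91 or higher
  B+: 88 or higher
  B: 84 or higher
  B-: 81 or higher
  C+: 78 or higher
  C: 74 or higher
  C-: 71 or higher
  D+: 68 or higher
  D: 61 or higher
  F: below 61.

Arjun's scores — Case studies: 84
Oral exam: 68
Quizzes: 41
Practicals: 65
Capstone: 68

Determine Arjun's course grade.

C-

Capstone (68) > Quizzes (41), so Quizzes counts as 68.
Weighted total:
  Case studies 84 × 0.27 = 22.68
  Oral exam 68 × 0.1 = 6.8
  Quizzes 68 × 0.48 = 32.64
  Practicals 65 × 0.07 = 4.55
  Capstone 68 × 0.08 = 5.44
Sum = 72.11
72.11 is ≥ 71 and < 74 → C-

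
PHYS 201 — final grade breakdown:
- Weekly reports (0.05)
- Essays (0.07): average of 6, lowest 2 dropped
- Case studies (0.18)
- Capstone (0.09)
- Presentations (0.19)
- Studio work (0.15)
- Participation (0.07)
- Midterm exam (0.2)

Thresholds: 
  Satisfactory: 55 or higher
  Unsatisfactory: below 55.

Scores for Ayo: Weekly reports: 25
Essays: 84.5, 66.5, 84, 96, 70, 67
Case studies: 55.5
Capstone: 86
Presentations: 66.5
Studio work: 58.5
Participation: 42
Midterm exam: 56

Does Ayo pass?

Satisfactory

Essays: drop 66.5, 67 → average of remaining 4 = 334.5/4 = 83.625
Weighted total:
  Weekly reports 25 × 0.05 = 1.25
  Essays 83.625 × 0.07 = 5.85375
  Case studies 55.5 × 0.18 = 9.99
  Capstone 86 × 0.09 = 7.74
  Presentations 66.5 × 0.19 = 12.635
  Studio work 58.5 × 0.15 = 8.775
  Participation 42 × 0.07 = 2.94
  Midterm exam 56 × 0.2 = 11.2
Sum = 60.38375
60.38375 ≥ 55 → Satisfactory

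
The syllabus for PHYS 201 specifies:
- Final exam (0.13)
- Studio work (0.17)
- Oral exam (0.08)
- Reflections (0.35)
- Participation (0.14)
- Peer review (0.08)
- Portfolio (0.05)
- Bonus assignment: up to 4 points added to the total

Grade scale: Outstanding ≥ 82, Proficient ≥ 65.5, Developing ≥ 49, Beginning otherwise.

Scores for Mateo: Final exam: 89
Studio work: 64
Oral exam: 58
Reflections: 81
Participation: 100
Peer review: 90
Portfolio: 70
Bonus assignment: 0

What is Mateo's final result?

Weighted total:
  Final exam 89 × 0.13 = 11.57
  Studio work 64 × 0.17 = 10.88
  Oral exam 58 × 0.08 = 4.64
  Reflections 81 × 0.35 = 28.35
  Participation 100 × 0.14 = 14
  Peer review 90 × 0.08 = 7.2
  Portfolio 70 × 0.05 = 3.5
Sum = 80.14
Bonus assignment: 80.14 + 0 = 80.14
80.14 is ≥ 65.5 and < 82 → Proficient

Proficient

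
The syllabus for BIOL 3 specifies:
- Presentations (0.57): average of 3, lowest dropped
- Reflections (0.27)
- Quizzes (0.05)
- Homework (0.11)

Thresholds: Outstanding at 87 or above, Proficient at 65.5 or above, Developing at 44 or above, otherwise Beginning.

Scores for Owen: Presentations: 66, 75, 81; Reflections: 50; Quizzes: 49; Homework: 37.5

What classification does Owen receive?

Developing

Presentations: drop 66 → average of remaining 2 = 156/2 = 78
Weighted total:
  Presentations 78 × 0.57 = 44.46
  Reflections 50 × 0.27 = 13.5
  Quizzes 49 × 0.05 = 2.45
  Homework 37.5 × 0.11 = 4.125
Sum = 64.535
64.535 is ≥ 44 and < 65.5 → Developing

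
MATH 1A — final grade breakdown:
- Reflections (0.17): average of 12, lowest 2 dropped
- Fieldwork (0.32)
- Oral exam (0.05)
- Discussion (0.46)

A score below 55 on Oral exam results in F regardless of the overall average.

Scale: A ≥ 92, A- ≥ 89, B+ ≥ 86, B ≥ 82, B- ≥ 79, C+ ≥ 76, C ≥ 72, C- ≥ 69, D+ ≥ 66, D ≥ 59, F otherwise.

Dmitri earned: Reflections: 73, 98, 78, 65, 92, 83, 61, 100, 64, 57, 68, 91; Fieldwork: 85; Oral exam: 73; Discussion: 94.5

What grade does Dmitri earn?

B+

Reflections: drop 57, 61 → average of remaining 10 = 812/10 = 81.2
Oral exam score 73 ≥ 55: minimum met.
Weighted total:
  Reflections 81.2 × 0.17 = 13.804
  Fieldwork 85 × 0.32 = 27.2
  Oral exam 73 × 0.05 = 3.65
  Discussion 94.5 × 0.46 = 43.47
Sum = 88.124
88.124 is ≥ 86 and < 89 → B+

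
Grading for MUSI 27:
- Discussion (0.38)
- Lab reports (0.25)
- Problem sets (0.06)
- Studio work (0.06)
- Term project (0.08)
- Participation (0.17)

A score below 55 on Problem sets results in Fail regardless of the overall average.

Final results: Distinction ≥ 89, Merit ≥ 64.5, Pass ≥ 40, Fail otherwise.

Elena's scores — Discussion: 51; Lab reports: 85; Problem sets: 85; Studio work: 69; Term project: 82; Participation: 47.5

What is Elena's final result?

Merit

Problem sets score 85 ≥ 55: minimum met.
Weighted total:
  Discussion 51 × 0.38 = 19.38
  Lab reports 85 × 0.25 = 21.25
  Problem sets 85 × 0.06 = 5.1
  Studio work 69 × 0.06 = 4.14
  Term project 82 × 0.08 = 6.56
  Participation 47.5 × 0.17 = 8.075
Sum = 64.505
64.505 is ≥ 64.5 and < 89 → Merit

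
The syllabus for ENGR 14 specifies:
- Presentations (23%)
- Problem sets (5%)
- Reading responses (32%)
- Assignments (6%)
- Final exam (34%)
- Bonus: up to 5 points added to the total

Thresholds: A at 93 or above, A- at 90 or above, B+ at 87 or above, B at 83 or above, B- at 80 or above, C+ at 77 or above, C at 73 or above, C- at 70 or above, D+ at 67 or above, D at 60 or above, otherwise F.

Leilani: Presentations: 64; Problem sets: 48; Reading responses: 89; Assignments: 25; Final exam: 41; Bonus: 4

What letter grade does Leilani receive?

D

Weighted total:
  Presentations 64 × 0.23 = 14.72
  Problem sets 48 × 0.05 = 2.4
  Reading responses 89 × 0.32 = 28.48
  Assignments 25 × 0.06 = 1.5
  Final exam 41 × 0.34 = 13.94
Sum = 61.04
Bonus: 61.04 + 4 = 65.04
65.04 is ≥ 60 and < 67 → D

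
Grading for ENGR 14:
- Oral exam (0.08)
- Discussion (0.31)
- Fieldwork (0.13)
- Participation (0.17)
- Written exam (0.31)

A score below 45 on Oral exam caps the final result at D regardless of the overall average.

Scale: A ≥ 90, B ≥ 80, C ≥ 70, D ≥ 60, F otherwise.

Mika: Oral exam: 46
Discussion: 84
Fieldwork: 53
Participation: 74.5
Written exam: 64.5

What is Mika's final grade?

D

Oral exam score 46 ≥ 45: minimum met.
Weighted total:
  Oral exam 46 × 0.08 = 3.68
  Discussion 84 × 0.31 = 26.04
  Fieldwork 53 × 0.13 = 6.89
  Participation 74.5 × 0.17 = 12.665
  Written exam 64.5 × 0.31 = 19.995
Sum = 69.27
69.27 is ≥ 60 and < 70 → D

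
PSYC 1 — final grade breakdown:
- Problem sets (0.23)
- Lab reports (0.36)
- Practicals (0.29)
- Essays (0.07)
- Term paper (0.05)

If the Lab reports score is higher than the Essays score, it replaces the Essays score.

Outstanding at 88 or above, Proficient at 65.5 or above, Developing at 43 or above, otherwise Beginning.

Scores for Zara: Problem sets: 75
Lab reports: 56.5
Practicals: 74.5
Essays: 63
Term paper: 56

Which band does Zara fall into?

Lab reports (56.5) ≤ Essays (63), so Essays stays at 63.
Weighted total:
  Problem sets 75 × 0.23 = 17.25
  Lab reports 56.5 × 0.36 = 20.34
  Practicals 74.5 × 0.29 = 21.605
  Essays 63 × 0.07 = 4.41
  Term paper 56 × 0.05 = 2.8
Sum = 66.405
66.405 is ≥ 65.5 and < 88 → Proficient

Proficient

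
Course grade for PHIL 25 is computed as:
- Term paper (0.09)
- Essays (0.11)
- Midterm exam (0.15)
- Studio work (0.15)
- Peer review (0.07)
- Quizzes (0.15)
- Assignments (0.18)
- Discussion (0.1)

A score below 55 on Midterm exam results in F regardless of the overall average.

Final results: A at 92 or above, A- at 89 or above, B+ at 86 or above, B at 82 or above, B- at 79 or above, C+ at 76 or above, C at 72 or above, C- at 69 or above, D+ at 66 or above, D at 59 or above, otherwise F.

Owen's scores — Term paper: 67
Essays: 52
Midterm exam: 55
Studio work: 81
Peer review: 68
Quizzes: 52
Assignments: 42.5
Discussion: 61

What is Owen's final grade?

F

Midterm exam score 55 ≥ 55: minimum met.
Weighted total:
  Term paper 67 × 0.09 = 6.03
  Essays 52 × 0.11 = 5.72
  Midterm exam 55 × 0.15 = 8.25
  Studio work 81 × 0.15 = 12.15
  Peer review 68 × 0.07 = 4.76
  Quizzes 52 × 0.15 = 7.8
  Assignments 42.5 × 0.18 = 7.65
  Discussion 61 × 0.1 = 6.1
Sum = 58.46
58.46 < 59 → F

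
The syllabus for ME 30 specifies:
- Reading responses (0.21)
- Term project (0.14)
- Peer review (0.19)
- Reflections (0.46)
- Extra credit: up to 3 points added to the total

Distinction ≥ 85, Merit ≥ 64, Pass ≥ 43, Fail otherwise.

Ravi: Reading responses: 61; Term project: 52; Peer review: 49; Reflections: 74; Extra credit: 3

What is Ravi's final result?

Merit

Weighted total:
  Reading responses 61 × 0.21 = 12.81
  Term project 52 × 0.14 = 7.28
  Peer review 49 × 0.19 = 9.31
  Reflections 74 × 0.46 = 34.04
Sum = 63.44
Extra credit: 63.44 + 3 = 66.44
66.44 is ≥ 64 and < 85 → Merit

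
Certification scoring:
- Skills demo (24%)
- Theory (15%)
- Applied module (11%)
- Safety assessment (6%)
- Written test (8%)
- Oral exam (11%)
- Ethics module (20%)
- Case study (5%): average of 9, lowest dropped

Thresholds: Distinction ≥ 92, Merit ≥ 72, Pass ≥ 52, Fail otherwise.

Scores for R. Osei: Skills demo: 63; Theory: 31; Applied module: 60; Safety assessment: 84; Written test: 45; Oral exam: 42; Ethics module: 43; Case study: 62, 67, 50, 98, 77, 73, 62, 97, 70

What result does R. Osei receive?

Case study: drop 50 → average of remaining 8 = 606/8 = 75.75
Weighted total:
  Skills demo 63 × 0.24 = 15.12
  Theory 31 × 0.15 = 4.65
  Applied module 60 × 0.11 = 6.6
  Safety assessment 84 × 0.06 = 5.04
  Written test 45 × 0.08 = 3.6
  Oral exam 42 × 0.11 = 4.62
  Ethics module 43 × 0.2 = 8.6
  Case study 75.75 × 0.05 = 3.7875
Sum = 52.0175
52.0175 is ≥ 52 and < 72 → Pass

Pass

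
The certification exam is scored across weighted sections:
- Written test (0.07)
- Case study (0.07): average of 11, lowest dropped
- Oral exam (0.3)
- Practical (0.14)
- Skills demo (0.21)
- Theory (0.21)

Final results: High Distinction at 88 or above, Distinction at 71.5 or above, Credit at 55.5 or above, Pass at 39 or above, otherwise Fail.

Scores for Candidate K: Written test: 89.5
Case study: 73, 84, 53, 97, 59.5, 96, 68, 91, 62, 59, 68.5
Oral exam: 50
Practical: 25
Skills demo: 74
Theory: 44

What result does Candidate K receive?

Case study: drop 53 → average of remaining 10 = 758/10 = 75.8
Weighted total:
  Written test 89.5 × 0.07 = 6.265
  Case study 75.8 × 0.07 = 5.306
  Oral exam 50 × 0.3 = 15
  Practical 25 × 0.14 = 3.5
  Skills demo 74 × 0.21 = 15.54
  Theory 44 × 0.21 = 9.24
Sum = 54.851
54.851 is ≥ 39 and < 55.5 → Pass

Pass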